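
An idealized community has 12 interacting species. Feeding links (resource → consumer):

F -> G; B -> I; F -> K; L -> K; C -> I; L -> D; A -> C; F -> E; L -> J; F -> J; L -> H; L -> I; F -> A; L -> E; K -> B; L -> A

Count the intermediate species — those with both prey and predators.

4

Intermediate species (has both prey and predators): A, K, C, B.
Count: 4.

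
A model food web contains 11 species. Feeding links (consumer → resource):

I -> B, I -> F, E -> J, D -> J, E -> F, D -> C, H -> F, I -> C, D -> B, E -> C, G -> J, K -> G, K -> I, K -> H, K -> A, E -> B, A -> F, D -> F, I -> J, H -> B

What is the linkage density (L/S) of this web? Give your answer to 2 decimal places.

L/S = 1.82

There are L = 20 links among S = 11 species.
L/S = 20/11 = 1.8182 ≈ 1.82.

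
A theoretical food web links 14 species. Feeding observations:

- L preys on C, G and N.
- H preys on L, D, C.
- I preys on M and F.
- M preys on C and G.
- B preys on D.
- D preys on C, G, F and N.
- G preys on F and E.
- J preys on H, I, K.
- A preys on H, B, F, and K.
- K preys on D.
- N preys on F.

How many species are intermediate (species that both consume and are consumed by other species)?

9

Intermediate species (has both prey and predators): G, N, D, L, M, H, K, I, B.
Count: 9.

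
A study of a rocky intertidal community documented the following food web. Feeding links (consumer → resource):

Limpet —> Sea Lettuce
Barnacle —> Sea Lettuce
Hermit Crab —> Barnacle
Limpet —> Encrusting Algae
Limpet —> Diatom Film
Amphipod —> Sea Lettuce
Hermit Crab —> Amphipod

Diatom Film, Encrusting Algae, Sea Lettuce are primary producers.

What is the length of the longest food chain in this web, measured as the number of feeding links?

One longest chain: Sea Lettuce → Barnacle → Hermit Crab.
It has 3 species and 2 links.

2 links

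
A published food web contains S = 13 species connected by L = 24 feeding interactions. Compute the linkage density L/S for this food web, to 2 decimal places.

There are L = 24 links among S = 13 species.
L/S = 24/13 = 1.8462 ≈ 1.85.

L/S = 1.85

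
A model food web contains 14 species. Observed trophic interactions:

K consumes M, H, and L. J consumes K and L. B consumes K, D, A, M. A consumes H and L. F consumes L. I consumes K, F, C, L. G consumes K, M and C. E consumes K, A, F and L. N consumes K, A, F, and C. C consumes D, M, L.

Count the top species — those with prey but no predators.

Top species (has prey, but nothing eats it): I, J, N, G, E, B.
Count: 6.

6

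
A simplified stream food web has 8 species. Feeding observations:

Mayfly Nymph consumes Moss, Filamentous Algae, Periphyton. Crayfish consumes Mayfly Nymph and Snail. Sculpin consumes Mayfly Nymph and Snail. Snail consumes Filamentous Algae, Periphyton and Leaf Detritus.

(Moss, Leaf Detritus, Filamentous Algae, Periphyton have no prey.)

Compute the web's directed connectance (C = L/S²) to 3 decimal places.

C = 0.156

The web has S = 8 species and L = 10 feeding links.
C = L / S² = 10 / 64 = 0.1562 ≈ 0.156.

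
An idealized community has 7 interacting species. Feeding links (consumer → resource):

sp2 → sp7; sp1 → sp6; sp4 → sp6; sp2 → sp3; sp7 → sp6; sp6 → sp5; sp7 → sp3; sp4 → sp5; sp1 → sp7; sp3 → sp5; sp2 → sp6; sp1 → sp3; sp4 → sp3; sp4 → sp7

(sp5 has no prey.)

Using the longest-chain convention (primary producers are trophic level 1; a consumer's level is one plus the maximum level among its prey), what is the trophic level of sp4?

Trophic level 4

sp5 is a producer → level 1.
sp6 eats sp5 → level 2.
sp7 eats sp6 (level 2); other prey at levels: sp3 2 → level 3.
sp4 eats sp7 (level 3); other prey at levels: sp5 1, sp6 2, sp3 2 → level 4.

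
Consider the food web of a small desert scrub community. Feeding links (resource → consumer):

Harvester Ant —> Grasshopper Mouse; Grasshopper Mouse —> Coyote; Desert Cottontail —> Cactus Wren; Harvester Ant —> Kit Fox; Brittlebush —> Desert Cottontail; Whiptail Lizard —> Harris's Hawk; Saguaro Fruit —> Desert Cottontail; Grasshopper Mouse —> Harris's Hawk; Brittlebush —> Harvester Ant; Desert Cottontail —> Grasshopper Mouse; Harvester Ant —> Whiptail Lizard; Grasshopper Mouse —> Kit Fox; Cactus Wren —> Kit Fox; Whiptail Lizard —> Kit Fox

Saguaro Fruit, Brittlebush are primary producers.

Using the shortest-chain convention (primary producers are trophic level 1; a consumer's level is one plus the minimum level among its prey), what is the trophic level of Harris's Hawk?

Brittlebush is a producer → level 1.
Harvester Ant eats Brittlebush → level 2.
Whiptail Lizard eats Harvester Ant → level 3.
Harris's Hawk eats Whiptail Lizard → level 4.
No prey of Harris's Hawk is below level 3, so 4 is the minimum.

Trophic level 4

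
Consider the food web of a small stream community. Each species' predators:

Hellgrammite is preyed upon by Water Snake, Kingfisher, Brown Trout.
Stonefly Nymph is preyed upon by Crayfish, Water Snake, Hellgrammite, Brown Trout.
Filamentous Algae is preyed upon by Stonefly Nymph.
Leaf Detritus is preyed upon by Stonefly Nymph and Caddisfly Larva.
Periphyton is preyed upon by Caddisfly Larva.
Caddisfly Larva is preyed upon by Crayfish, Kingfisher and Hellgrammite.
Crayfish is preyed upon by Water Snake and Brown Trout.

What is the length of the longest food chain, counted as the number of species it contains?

One longest chain: Leaf Detritus → Stonefly Nymph → Hellgrammite → Kingfisher.
It has 4 species and 3 links.

4 species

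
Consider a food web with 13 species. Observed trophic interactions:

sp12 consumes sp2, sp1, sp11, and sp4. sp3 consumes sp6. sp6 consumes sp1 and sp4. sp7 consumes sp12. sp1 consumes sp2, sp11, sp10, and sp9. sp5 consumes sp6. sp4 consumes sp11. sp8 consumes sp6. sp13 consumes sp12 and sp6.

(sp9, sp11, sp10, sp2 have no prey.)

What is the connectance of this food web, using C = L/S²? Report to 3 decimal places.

C = 0.101

The web has S = 13 species and L = 17 feeding links.
C = L / S² = 17 / 169 = 0.1006 ≈ 0.101.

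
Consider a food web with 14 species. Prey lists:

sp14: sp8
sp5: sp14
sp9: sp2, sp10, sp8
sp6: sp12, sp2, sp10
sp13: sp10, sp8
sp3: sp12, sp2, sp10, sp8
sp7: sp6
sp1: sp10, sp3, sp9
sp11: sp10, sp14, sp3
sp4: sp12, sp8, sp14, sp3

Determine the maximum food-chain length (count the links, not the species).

One longest chain: sp8 → sp14 → sp4.
It has 3 species and 2 links.

2 links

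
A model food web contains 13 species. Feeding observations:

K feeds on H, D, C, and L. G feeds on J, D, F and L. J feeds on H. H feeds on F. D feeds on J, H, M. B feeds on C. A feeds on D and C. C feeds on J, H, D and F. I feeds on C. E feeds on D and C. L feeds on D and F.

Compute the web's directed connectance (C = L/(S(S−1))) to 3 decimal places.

C = 0.160

The web has S = 13 species and L = 25 feeding links.
C = L / (S(S−1)) = 25 / 156 = 0.1603 ≈ 0.160.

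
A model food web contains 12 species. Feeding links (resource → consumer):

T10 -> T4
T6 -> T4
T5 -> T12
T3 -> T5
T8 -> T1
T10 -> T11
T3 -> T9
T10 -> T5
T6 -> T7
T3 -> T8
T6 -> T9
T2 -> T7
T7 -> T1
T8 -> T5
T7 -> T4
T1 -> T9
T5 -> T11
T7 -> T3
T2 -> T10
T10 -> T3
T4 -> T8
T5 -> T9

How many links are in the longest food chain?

One longest chain: T2 → T7 → T4 → T8 → T5 → T11.
It has 6 species and 5 links.

5 links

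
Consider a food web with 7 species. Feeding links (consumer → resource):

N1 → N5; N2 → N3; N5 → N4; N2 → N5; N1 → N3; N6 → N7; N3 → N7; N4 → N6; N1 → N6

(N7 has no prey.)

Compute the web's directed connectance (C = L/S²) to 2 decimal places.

C = 0.18

The web has S = 7 species and L = 9 feeding links.
C = L / S² = 9 / 49 = 0.1837 ≈ 0.18.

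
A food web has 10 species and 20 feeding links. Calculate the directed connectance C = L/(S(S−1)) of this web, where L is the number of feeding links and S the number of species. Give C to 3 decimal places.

The web has S = 10 species and L = 20 feeding links.
C = L / (S(S−1)) = 20 / 90 = 0.2222 ≈ 0.222.

C = 0.222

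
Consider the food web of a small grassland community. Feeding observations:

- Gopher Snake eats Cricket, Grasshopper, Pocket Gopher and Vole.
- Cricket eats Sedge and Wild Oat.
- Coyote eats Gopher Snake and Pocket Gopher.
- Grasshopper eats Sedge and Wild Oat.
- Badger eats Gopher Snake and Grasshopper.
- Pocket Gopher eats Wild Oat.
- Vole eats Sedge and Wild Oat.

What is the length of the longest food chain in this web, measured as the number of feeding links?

One longest chain: Sedge → Vole → Gopher Snake → Badger.
It has 4 species and 3 links.

3 links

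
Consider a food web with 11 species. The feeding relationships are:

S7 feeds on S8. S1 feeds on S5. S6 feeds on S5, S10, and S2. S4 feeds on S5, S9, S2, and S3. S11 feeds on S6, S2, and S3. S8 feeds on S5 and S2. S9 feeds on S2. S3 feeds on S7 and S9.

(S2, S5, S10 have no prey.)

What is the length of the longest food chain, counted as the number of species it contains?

5 species

One longest chain: S2 → S8 → S7 → S3 → S11.
It has 5 species and 4 links.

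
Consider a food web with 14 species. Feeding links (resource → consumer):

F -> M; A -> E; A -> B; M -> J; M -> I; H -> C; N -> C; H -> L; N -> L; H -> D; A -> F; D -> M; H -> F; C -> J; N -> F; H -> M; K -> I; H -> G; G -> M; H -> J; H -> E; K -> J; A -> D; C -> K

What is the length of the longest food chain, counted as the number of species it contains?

One longest chain: H → G → M → I.
It has 4 species and 3 links.

4 species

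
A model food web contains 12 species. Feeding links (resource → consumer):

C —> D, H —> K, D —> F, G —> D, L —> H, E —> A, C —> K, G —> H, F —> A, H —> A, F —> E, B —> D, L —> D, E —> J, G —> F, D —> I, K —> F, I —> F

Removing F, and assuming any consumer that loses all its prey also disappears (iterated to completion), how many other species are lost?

Remove F.
Round 1: E (all prey gone) → extinct.
Round 2: J (all prey gone) → extinct.
No further losses. Total secondary extinctions: 2.

2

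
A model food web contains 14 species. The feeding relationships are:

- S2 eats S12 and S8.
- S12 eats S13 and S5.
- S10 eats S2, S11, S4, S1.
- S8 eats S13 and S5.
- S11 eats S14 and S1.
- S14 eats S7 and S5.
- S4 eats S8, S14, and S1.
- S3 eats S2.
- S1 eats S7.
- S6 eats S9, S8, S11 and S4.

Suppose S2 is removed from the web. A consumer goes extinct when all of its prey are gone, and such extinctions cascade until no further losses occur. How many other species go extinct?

1

Remove S2.
Round 1: S3 (all prey gone) → extinct.
No further losses. Total secondary extinctions: 1.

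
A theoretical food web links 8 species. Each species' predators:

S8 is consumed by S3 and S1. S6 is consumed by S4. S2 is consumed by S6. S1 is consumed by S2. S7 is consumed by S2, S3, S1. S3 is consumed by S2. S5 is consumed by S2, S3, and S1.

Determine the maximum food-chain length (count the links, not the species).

4 links

One longest chain: S7 → S1 → S2 → S6 → S4.
It has 5 species and 4 links.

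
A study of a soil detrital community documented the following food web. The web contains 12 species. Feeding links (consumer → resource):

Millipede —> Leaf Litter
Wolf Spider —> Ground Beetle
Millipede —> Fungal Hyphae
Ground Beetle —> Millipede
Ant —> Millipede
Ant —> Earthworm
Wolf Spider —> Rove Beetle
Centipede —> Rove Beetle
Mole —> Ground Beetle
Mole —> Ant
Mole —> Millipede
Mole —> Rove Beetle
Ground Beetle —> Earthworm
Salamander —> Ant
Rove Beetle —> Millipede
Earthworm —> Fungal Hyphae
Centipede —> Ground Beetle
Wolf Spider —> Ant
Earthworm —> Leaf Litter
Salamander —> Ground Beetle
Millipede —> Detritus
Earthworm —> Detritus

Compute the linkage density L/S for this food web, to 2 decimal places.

L/S = 1.83

There are L = 22 links among S = 12 species.
L/S = 22/12 = 1.8333 ≈ 1.83.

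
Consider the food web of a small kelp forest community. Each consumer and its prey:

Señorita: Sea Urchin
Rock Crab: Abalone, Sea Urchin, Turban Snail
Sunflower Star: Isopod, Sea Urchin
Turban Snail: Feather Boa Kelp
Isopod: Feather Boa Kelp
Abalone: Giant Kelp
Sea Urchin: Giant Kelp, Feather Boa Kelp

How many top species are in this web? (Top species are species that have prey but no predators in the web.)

3

Top species (has prey, but nothing eats it): Señorita, Rock Crab, Sunflower Star.
Count: 3.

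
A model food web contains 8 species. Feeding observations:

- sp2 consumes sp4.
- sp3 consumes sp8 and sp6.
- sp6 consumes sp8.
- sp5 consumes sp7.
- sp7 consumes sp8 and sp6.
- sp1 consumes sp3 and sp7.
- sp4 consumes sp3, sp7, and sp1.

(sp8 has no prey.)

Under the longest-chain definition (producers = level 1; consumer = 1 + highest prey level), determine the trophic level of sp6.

Trophic level 2

sp8 is a producer → level 1.
sp6 eats sp8 → level 2.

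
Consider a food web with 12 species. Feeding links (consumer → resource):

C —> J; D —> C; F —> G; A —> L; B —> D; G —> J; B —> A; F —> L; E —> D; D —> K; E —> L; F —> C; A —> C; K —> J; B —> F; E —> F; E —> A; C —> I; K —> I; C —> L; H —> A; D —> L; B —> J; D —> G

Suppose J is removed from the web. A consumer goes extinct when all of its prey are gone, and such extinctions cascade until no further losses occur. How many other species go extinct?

1

Remove J.
Round 1: G (all prey gone) → extinct.
No further losses. Total secondary extinctions: 1.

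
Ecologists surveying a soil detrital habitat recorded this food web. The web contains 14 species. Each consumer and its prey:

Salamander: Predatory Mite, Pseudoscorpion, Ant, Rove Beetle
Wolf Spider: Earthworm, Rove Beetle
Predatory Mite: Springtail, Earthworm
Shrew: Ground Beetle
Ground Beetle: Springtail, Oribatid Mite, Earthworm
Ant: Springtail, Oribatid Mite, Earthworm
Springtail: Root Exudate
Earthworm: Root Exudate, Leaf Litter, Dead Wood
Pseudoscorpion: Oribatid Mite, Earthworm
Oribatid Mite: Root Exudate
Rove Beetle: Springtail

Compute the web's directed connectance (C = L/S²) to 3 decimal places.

The web has S = 14 species and L = 23 feeding links.
C = L / S² = 23 / 196 = 0.1173 ≈ 0.117.

C = 0.117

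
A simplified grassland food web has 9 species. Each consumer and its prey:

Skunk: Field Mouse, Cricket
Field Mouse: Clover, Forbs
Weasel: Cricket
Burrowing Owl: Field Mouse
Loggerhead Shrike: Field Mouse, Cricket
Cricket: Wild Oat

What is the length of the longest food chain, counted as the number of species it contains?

3 species

One longest chain: Clover → Field Mouse → Skunk.
It has 3 species and 2 links.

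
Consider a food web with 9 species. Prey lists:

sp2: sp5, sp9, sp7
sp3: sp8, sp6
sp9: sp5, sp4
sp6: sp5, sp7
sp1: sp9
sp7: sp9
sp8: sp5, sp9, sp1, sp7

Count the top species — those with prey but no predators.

2

Top species (has prey, but nothing eats it): sp2, sp3.
Count: 2.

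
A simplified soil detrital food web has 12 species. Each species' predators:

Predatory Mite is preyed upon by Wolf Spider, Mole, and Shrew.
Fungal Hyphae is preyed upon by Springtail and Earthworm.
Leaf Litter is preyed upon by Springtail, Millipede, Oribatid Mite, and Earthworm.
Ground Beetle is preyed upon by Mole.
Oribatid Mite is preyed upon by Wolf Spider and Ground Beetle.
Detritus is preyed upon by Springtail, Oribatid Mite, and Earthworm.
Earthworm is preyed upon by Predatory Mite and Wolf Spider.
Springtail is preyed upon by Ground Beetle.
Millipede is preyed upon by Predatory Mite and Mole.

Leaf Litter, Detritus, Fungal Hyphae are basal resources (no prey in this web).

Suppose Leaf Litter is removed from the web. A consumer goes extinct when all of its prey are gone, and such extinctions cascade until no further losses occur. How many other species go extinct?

1

Remove Leaf Litter.
Round 1: Millipede (all prey gone) → extinct.
No further losses. Total secondary extinctions: 1.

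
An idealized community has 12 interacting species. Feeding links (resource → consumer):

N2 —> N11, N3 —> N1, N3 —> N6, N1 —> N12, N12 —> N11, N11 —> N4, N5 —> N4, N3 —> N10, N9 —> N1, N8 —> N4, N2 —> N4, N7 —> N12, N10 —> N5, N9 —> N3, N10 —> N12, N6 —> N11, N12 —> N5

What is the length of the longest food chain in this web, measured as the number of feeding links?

5 links

One longest chain: N9 → N3 → N1 → N12 → N11 → N4.
It has 6 species and 5 links.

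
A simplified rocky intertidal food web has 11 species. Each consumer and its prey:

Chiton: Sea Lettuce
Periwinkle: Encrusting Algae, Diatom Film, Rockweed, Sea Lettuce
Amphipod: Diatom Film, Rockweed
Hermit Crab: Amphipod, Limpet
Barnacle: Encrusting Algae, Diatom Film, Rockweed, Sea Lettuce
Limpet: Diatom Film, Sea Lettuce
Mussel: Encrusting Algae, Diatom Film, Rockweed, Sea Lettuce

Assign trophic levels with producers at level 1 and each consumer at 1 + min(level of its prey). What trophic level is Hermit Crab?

Trophic level 3

Diatom Film is a producer → level 1.
Limpet eats Diatom Film → level 2.
Hermit Crab eats Limpet → level 3.
No prey of Hermit Crab is below level 2, so 3 is the minimum.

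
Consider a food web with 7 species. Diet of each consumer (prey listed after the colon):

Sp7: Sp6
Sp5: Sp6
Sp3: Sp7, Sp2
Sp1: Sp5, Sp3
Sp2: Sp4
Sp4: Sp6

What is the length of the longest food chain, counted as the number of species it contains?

One longest chain: Sp6 → Sp4 → Sp2 → Sp3 → Sp1.
It has 5 species and 4 links.

5 species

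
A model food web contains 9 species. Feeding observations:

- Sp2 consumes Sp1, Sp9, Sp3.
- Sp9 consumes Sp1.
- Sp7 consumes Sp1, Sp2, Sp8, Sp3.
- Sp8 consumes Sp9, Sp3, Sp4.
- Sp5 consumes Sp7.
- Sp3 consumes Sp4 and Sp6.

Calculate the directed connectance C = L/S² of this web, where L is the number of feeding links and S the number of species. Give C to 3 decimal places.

C = 0.173

The web has S = 9 species and L = 14 feeding links.
C = L / S² = 14 / 81 = 0.1728 ≈ 0.173.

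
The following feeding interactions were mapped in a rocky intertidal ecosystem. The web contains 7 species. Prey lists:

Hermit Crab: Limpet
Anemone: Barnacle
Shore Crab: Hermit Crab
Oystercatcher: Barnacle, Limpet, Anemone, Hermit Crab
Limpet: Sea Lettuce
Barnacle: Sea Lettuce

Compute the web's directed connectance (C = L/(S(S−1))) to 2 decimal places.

C = 0.21

The web has S = 7 species and L = 9 feeding links.
C = L / (S(S−1)) = 9 / 42 = 0.2143 ≈ 0.21.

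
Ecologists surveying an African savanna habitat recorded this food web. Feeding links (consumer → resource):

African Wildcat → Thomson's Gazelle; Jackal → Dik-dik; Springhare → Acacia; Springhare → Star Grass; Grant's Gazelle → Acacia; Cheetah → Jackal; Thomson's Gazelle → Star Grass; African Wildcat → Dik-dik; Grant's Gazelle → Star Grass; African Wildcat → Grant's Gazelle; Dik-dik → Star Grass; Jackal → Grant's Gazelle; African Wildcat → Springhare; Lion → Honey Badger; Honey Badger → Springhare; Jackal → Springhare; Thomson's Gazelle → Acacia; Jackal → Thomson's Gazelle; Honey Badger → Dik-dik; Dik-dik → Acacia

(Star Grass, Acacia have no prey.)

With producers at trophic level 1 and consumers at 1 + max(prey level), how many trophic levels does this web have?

4

Producers (level 1): Star Grass, Acacia.
Star Grass → Springhare → Honey Badger → Lion gives Lion level 4.
No species has a prey at level 4, so no species reaches level 5.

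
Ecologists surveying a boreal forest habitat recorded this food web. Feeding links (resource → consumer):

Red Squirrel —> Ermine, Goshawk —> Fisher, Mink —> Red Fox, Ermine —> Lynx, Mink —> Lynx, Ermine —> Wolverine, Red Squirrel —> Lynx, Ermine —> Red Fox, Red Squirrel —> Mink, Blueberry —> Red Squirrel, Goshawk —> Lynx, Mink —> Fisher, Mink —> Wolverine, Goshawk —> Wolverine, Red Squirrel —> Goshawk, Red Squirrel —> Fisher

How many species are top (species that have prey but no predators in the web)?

Top species (has prey, but nothing eats it): Fisher, Wolverine, Lynx, Red Fox.
Count: 4.

4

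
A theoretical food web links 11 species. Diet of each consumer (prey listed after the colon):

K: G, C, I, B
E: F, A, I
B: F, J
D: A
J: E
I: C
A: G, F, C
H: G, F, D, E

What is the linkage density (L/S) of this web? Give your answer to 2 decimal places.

There are L = 19 links among S = 11 species.
L/S = 19/11 = 1.7273 ≈ 1.73.

L/S = 1.73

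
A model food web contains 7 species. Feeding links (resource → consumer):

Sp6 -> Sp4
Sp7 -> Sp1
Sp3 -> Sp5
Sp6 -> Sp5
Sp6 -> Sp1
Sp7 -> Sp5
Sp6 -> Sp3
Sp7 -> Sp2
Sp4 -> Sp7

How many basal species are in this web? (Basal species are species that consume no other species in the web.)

1

Basal species (no prey listed): Sp6.
Count: 1.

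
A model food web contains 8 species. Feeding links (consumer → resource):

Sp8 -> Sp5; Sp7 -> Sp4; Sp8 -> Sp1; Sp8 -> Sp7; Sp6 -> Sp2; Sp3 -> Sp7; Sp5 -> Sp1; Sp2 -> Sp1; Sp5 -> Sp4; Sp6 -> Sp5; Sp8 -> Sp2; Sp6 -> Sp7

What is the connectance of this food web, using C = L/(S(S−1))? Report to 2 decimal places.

C = 0.21

The web has S = 8 species and L = 12 feeding links.
C = L / (S(S−1)) = 12 / 56 = 0.2143 ≈ 0.21.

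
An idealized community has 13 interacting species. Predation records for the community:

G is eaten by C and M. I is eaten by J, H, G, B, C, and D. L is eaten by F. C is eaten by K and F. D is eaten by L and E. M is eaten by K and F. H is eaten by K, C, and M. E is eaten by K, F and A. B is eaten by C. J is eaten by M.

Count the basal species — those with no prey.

1

Basal species (no prey listed): I.
Count: 1.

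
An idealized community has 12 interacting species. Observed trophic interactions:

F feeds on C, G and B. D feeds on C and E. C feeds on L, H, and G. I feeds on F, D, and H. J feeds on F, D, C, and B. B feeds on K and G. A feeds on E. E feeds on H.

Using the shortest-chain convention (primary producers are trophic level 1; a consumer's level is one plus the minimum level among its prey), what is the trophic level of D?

Trophic level 3

H is a producer → level 1.
E eats H → level 2.
D eats E → level 3.
No prey of D is below level 2, so 3 is the minimum.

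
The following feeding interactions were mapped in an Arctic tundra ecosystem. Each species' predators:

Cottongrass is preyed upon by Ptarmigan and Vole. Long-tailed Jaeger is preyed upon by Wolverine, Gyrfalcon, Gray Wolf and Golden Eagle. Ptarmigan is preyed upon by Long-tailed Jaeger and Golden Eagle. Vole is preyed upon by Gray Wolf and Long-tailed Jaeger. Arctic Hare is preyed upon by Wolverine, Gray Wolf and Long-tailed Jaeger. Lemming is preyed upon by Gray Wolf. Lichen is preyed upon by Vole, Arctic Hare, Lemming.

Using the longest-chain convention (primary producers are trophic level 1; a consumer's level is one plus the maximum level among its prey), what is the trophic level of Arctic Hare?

Trophic level 2

Lichen is a producer → level 1.
Arctic Hare eats Lichen → level 2.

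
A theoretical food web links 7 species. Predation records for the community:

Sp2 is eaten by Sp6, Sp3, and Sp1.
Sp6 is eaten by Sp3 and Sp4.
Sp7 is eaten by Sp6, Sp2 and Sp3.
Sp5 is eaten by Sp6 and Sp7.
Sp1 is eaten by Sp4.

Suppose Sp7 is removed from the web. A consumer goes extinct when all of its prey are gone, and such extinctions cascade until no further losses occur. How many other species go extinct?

Remove Sp7.
Round 1: Sp2 (all prey gone) → extinct.
Round 2: Sp1 (all prey gone) → extinct.
No further losses. Total secondary extinctions: 2.

2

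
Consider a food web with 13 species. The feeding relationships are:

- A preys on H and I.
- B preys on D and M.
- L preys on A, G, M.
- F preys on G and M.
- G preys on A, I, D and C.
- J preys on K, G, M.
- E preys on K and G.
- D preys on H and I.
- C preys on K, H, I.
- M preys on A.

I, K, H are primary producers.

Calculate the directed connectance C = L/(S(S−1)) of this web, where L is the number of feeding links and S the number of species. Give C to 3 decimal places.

The web has S = 13 species and L = 24 feeding links.
C = L / (S(S−1)) = 24 / 156 = 0.1538 ≈ 0.154.

C = 0.154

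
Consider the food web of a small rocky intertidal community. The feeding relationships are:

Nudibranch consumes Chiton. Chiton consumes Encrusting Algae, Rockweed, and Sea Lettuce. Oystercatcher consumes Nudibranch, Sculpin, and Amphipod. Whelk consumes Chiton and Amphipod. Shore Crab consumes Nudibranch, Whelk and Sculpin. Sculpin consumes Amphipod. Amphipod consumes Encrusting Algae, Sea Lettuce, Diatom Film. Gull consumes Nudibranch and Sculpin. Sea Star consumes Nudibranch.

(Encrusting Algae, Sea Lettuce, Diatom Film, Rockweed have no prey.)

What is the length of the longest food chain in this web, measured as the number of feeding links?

3 links

One longest chain: Encrusting Algae → Amphipod → Sculpin → Oystercatcher.
It has 4 species and 3 links.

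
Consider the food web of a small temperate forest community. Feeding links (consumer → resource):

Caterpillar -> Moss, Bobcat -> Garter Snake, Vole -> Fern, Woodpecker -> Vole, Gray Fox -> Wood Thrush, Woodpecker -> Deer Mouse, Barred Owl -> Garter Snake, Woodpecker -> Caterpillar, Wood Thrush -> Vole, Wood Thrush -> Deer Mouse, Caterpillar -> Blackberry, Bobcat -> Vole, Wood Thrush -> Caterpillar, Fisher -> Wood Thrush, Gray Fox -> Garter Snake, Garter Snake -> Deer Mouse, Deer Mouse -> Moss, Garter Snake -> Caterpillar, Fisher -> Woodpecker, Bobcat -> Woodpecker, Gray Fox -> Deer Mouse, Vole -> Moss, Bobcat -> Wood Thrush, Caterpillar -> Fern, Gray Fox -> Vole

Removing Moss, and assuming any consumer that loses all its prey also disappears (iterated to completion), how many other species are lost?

Remove Moss.
Round 1: Deer Mouse (all prey gone) → extinct.
No further losses. Total secondary extinctions: 1.

1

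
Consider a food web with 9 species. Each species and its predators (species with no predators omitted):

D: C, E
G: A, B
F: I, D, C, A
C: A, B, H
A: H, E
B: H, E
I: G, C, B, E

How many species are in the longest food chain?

One longest chain: F → I → G → A → H.
It has 5 species and 4 links.

5 species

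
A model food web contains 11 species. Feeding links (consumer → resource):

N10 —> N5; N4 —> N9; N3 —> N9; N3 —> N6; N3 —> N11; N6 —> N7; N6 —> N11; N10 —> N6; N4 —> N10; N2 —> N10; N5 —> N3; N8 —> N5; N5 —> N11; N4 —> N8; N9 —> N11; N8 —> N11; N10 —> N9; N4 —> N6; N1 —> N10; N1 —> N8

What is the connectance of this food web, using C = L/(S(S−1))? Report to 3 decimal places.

C = 0.182

The web has S = 11 species and L = 20 feeding links.
C = L / (S(S−1)) = 20 / 110 = 0.1818 ≈ 0.182.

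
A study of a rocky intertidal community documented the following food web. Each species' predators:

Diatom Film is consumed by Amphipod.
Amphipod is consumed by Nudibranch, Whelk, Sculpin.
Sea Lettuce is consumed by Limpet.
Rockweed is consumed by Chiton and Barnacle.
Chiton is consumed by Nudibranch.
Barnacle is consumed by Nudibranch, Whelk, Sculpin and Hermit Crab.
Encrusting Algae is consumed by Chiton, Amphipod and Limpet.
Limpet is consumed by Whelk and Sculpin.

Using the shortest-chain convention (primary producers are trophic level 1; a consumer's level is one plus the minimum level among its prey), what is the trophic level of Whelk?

Trophic level 3

Rockweed is a producer → level 1.
Barnacle eats Rockweed → level 2.
Whelk eats Barnacle → level 3.
No prey of Whelk is below level 2, so 3 is the minimum.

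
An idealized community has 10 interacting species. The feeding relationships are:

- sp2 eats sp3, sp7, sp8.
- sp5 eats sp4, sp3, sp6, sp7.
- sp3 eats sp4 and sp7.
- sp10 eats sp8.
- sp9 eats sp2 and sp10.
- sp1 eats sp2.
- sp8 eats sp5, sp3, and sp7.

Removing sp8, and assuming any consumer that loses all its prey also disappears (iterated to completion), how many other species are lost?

Remove sp8.
Round 1: sp10 (all prey gone) → extinct.
No further losses. Total secondary extinctions: 1.

1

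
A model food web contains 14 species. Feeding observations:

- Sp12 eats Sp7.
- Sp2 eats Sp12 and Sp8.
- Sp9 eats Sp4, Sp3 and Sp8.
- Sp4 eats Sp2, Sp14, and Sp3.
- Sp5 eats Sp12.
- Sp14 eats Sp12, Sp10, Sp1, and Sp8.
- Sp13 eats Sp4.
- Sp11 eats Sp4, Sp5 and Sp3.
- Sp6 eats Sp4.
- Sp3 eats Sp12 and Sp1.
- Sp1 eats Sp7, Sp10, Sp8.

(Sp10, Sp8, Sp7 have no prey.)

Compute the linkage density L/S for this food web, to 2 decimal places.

There are L = 24 links among S = 14 species.
L/S = 24/14 = 1.7143 ≈ 1.71.

L/S = 1.71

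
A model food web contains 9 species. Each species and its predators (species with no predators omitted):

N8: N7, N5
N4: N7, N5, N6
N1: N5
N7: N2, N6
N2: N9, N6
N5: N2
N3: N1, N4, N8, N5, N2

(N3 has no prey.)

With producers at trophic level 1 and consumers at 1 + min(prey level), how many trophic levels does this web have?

Producers (level 1): N3.
Following each consumer down to its lowest-level prey: N3 → N4 → N7 (levels 1 through 3).
All prey of N7 (N4 2, N8 2) are at level 2 or above, so N7 is at level 1 + 2 = 3.
Every consumer has at least one prey at level 2 or below, so none exceeds level 3.

3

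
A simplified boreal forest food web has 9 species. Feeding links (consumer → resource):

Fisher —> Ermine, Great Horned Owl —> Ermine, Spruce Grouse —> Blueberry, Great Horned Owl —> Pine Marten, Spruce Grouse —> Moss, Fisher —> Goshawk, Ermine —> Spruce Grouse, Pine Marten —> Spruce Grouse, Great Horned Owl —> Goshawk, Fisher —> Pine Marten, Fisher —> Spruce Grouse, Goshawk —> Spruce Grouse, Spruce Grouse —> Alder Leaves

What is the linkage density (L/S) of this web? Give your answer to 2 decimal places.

L/S = 1.44

There are L = 13 links among S = 9 species.
L/S = 13/9 = 1.4444 ≈ 1.44.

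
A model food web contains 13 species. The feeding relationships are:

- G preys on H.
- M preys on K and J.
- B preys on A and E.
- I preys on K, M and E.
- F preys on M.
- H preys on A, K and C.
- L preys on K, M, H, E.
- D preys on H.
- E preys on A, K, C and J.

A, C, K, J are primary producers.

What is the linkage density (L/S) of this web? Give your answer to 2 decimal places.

L/S = 1.62

There are L = 21 links among S = 13 species.
L/S = 21/13 = 1.6154 ≈ 1.62.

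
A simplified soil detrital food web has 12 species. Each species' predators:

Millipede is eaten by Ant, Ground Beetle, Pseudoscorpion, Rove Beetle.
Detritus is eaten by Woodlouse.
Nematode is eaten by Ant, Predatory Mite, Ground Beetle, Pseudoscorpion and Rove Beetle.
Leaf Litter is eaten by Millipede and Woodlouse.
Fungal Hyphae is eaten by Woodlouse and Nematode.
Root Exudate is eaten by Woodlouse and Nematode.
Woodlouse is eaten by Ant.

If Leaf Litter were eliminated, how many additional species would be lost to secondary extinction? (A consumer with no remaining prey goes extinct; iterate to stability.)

Remove Leaf Litter.
Round 1: Millipede (all prey gone) → extinct.
No further losses. Total secondary extinctions: 1.

1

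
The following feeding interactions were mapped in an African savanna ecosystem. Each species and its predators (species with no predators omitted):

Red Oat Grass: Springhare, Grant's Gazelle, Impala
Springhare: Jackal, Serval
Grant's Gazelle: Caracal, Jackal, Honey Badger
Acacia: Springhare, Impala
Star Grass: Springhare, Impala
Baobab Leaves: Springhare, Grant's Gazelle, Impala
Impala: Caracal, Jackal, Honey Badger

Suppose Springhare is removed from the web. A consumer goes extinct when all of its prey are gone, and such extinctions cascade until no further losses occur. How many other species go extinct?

Remove Springhare.
Round 1: Serval (all prey gone) → extinct.
No further losses. Total secondary extinctions: 1.

1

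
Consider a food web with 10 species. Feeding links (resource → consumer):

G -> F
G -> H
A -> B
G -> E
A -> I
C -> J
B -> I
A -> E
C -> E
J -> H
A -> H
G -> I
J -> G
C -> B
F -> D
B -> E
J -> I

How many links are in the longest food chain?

One longest chain: C → J → G → F → D.
It has 5 species and 4 links.

4 links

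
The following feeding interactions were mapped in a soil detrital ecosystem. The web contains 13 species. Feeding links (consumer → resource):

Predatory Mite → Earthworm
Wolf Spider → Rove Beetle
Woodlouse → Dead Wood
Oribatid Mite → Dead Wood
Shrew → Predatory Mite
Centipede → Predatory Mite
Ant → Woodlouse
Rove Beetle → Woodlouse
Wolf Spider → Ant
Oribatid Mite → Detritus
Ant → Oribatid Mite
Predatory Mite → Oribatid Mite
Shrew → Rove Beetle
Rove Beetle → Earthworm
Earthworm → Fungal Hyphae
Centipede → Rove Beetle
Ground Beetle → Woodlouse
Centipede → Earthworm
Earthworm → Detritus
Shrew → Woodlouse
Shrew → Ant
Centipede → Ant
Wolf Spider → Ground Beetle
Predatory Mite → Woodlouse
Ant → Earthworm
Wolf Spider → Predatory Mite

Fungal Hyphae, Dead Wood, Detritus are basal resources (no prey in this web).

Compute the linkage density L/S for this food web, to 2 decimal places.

There are L = 26 links among S = 13 species.
L/S = 26/13 = 2.0000 ≈ 2.00.

L/S = 2.00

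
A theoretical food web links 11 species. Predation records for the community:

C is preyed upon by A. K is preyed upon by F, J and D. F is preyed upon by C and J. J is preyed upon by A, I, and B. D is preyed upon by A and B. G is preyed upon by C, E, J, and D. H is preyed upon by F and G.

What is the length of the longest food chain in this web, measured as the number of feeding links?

One longest chain: H → F → J → I.
It has 4 species and 3 links.

3 links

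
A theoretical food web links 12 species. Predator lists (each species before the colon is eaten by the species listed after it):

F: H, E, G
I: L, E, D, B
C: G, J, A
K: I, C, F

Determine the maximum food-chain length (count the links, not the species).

2 links

One longest chain: K → I → L.
It has 3 species and 2 links.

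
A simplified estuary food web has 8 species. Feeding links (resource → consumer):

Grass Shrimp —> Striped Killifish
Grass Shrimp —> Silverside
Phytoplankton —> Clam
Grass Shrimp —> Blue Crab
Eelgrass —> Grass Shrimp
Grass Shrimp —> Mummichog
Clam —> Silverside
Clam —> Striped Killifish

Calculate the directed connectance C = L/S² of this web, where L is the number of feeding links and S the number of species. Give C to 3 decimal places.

C = 0.125

The web has S = 8 species and L = 8 feeding links.
C = L / S² = 8 / 64 = 0.1250 ≈ 0.125.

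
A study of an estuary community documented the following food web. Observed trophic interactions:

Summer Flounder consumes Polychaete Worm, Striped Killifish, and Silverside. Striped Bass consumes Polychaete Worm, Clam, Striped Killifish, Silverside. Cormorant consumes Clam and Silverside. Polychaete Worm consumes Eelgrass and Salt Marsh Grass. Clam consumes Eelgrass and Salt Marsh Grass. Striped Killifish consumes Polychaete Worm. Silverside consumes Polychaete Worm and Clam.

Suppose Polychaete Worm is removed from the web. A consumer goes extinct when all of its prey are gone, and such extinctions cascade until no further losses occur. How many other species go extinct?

1

Remove Polychaete Worm.
Round 1: Striped Killifish (all prey gone) → extinct.
No further losses. Total secondary extinctions: 1.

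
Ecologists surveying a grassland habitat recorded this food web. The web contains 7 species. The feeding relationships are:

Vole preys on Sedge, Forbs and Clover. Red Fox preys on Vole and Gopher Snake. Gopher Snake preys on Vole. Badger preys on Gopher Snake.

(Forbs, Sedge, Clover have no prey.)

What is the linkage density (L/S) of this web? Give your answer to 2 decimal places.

L/S = 1.00

There are L = 7 links among S = 7 species.
L/S = 7/7 = 1.0000 ≈ 1.00.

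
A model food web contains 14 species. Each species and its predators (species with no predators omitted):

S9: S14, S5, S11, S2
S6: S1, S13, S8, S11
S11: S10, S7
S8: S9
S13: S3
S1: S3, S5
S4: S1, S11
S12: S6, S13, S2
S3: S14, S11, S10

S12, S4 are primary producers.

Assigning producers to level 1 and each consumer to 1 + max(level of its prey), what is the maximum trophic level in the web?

6

Producers (level 1): S12, S4.
S12 → S6 → S8 → S9 → S11 → S7 gives S7 level 6.
No species has a prey at level 6, so no species reaches level 7.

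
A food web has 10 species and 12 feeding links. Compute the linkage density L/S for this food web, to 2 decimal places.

There are L = 12 links among S = 10 species.
L/S = 12/10 = 1.2000 ≈ 1.20.

L/S = 1.20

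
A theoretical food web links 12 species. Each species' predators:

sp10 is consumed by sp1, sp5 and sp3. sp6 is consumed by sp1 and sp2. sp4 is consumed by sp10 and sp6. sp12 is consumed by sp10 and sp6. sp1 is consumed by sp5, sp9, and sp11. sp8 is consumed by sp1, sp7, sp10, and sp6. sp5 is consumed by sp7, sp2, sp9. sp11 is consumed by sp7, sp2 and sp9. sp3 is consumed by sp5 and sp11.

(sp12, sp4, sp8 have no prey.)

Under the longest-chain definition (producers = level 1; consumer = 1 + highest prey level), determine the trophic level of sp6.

Trophic level 2

sp12 is a producer → level 1.
sp6 eats sp12 (level 1); other prey at levels: sp4 1, sp8 1 → level 2.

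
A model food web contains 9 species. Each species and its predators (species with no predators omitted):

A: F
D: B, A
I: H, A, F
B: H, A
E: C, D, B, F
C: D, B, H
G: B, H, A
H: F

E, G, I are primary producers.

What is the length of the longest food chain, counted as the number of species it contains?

6 species

One longest chain: E → C → D → B → H → F.
It has 6 species and 5 links.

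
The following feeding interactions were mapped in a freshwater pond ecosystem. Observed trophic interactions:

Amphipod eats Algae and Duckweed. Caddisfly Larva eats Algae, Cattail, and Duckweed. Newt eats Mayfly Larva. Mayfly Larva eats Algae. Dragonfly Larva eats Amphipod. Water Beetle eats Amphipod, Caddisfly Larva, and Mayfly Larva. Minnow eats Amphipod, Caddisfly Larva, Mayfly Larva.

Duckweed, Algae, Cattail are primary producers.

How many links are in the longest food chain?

One longest chain: Algae → Mayfly Larva → Newt.
It has 3 species and 2 links.

2 links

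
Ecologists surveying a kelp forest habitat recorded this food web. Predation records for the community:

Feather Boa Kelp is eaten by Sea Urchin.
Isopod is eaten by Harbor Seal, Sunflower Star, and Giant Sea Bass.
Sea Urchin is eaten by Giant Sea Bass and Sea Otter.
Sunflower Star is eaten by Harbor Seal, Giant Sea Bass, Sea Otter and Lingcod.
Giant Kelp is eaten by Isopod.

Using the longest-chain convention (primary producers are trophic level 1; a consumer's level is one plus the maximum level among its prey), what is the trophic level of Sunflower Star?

Trophic level 3

Giant Kelp is a producer → level 1.
Isopod eats Giant Kelp → level 2.
Sunflower Star eats Isopod → level 3.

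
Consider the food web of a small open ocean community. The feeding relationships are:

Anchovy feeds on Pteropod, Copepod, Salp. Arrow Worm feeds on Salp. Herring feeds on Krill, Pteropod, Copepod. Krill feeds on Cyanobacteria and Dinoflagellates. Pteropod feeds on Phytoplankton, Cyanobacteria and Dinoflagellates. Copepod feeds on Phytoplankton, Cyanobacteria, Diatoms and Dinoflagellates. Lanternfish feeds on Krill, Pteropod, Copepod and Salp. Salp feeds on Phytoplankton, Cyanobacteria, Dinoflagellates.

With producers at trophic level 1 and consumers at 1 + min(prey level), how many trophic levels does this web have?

Producers (level 1): Phytoplankton, Diatoms, Cyanobacteria, Dinoflagellates.
Following each consumer down to its lowest-level prey: Phytoplankton → Salp → Arrow Worm (levels 1 through 3).
All prey of Arrow Worm (Salp 2) are at level 2 or above, so Arrow Worm is at level 1 + 2 = 3.
Every consumer has at least one prey at level 2 or below, so none exceeds level 3.

3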